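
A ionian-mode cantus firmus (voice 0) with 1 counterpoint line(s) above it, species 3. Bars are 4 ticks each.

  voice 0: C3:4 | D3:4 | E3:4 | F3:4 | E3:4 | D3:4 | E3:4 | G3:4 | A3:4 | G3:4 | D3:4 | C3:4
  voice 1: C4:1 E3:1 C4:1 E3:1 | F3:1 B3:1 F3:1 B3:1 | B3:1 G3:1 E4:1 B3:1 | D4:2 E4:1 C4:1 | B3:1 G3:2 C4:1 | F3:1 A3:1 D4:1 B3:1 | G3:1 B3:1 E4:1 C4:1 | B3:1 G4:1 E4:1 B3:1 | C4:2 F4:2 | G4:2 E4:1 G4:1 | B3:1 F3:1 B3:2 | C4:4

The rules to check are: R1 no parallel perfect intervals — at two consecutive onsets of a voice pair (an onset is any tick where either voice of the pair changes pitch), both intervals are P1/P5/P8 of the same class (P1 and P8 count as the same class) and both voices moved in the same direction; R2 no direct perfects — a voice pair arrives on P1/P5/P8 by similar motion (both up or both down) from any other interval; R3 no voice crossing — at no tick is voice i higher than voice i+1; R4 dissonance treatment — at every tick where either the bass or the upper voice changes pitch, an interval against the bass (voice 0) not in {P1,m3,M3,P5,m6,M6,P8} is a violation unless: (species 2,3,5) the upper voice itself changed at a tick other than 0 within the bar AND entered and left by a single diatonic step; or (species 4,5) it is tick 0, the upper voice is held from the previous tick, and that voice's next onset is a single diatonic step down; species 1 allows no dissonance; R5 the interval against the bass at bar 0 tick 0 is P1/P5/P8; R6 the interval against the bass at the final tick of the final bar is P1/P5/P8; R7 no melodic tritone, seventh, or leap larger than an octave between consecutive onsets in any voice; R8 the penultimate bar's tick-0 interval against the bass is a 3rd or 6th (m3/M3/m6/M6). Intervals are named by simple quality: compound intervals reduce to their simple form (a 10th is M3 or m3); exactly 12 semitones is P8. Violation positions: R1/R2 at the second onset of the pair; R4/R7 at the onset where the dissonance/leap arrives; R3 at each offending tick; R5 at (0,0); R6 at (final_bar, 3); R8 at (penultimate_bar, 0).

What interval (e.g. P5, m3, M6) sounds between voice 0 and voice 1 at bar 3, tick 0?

M6

voice 0=F3 voice 1=D4 -> M6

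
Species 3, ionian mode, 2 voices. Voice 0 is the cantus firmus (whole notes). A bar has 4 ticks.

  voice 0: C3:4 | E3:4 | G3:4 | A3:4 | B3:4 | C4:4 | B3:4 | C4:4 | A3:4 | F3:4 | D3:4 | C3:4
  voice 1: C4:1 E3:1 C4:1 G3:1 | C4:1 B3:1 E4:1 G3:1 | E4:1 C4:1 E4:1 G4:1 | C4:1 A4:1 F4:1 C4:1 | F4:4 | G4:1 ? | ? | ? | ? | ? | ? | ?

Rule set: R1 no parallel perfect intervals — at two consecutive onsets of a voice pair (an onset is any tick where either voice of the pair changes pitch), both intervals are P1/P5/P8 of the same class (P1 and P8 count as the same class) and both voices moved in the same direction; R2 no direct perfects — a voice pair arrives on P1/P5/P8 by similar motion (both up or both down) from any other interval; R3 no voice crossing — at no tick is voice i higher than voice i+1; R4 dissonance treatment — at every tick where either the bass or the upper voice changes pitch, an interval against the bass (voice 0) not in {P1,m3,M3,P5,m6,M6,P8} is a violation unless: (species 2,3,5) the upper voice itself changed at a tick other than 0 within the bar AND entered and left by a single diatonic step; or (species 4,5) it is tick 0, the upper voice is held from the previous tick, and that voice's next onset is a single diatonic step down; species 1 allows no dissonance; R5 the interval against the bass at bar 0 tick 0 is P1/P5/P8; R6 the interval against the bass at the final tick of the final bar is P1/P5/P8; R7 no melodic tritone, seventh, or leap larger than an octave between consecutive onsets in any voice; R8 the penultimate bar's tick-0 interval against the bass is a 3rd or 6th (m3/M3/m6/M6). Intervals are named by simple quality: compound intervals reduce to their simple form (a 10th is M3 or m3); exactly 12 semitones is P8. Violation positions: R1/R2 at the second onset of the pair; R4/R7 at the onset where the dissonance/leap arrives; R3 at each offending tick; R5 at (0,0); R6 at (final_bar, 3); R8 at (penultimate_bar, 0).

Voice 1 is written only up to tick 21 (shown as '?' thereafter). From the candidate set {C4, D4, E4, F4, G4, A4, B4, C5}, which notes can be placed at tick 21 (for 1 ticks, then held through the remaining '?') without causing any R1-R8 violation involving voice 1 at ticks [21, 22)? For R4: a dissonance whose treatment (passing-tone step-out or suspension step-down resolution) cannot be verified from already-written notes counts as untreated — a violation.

{A4, C4, C5, E4, G4}

C4: legal
D4: violates R4
E4: legal
F4: violates R4
G4: legal
A4: legal
B4: violates R4
C5: legal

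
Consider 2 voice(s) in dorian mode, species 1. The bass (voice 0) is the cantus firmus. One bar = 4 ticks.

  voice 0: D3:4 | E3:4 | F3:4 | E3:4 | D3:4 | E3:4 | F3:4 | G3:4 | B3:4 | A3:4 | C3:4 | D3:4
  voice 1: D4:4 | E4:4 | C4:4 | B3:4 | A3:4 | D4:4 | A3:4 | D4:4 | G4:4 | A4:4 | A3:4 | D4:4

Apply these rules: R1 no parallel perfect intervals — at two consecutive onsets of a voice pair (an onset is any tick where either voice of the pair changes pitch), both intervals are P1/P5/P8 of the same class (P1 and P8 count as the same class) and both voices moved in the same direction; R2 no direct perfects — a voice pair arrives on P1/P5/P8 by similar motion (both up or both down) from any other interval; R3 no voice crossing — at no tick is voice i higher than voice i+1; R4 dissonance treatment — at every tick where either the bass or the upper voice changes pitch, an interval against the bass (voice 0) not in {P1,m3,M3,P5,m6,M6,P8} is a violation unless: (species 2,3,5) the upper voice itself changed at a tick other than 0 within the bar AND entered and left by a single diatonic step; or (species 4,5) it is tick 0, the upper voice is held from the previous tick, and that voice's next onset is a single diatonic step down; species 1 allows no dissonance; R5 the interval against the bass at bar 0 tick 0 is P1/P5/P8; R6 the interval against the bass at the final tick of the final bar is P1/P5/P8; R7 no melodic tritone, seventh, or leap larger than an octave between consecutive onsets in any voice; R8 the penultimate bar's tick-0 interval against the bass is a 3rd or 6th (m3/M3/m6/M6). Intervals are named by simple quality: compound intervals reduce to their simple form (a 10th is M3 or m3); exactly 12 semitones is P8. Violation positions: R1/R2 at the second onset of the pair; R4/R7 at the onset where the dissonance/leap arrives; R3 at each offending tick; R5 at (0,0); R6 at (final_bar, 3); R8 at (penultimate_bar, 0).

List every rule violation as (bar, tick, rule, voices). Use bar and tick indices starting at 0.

bar 0: v0=D3 v1=D4 downbeat P8
bar 1: v0=E3 v1=E4 downbeat P8
bar 2: v0=F3 v1=C4 downbeat P5
bar 3: v0=E3 v1=B3 downbeat P5
bar 4: v0=D3 v1=A3 downbeat P5
bar 5: v0=E3 v1=D4 downbeat m7
bar 6: v0=F3 v1=A3 downbeat M3
bar 7: v0=G3 v1=D4 downbeat P5
bar 8: v0=B3 v1=G4 downbeat m6
bar 9: v0=A3 v1=A4 downbeat P8
bar 10: v0=C3 v1=A3 downbeat M6
bar 11: v0=D3 v1=D4 downbeat P8
  -> R1 @ bar 1 tick 0 v(0, 1): D3/D4 P8 -> E3/E4 P8 similar
  -> R1 @ bar 3 tick 0 v(0, 1): F3/C4 P5 -> E3/B3 P5 similar
  -> R1 @ bar 4 tick 0 v(0, 1): E3/B3 P5 -> D3/A3 P5 similar
  -> R4 @ bar 5 tick 0 v(0, 1): E3/D4 m7 untreated
  -> R2 @ bar 7 tick 0 v(0, 1): F3/A3 M3 -> G3/D4 P5 similar
  -> R2 @ bar 11 tick 0 v(0, 1): C3/A3 M6 -> D3/D4 P8 similar

(1, 0, R1, (0, 1))
(3, 0, R1, (0, 1))
(4, 0, R1, (0, 1))
(5, 0, R4, (0, 1))
(7, 0, R2, (0, 1))
(11, 0, R2, (0, 1))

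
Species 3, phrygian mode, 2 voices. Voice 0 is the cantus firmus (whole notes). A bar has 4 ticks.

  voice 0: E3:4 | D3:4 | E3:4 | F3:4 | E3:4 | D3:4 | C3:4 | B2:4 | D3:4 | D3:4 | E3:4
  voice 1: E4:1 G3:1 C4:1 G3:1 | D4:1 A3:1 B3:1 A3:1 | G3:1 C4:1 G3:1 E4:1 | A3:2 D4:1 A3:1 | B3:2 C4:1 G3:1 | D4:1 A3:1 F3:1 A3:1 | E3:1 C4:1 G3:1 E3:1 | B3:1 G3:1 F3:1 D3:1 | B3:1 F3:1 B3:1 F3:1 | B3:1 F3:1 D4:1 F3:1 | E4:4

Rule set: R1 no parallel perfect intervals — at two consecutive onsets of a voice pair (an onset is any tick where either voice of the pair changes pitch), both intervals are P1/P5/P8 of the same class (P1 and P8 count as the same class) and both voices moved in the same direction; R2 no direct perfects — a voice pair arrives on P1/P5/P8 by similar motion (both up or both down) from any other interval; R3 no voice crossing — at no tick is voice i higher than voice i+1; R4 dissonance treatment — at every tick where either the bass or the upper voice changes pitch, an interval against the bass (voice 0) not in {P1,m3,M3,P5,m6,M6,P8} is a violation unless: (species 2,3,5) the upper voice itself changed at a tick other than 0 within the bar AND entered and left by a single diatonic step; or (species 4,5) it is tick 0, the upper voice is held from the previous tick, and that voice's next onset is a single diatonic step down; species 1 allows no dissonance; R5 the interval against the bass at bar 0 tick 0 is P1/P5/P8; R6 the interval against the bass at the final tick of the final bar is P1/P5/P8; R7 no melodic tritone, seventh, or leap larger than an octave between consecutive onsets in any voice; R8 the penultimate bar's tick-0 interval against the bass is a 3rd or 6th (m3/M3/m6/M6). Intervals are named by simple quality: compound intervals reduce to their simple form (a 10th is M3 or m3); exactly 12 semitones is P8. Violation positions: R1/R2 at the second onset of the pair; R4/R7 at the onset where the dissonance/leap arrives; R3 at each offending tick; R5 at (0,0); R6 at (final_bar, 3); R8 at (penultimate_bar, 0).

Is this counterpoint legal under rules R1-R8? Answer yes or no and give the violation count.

No (8 violations)

bar 0: v0=E3 v1=E4 (P8)
bar 1: v0=D3 v1=D4 (P8)
bar 2: v0=E3 v1=G3 (m3)
bar 3: v0=F3 v1=A3 (M3)
bar 4: v0=E3 v1=B3 (P5)
bar 5: v0=D3 v1=D4 (P8)
bar 6: v0=C3 v1=E3 (M3)
bar 7: v0=B2 v1=B3 (P8)
bar 8: v0=D3 v1=B3 (M6)
bar 9: v0=D3 v1=B3 (M6)
bar 10: v0=E3 v1=E4 (P8)
  R4 @ bar7.2: B2/F3 TT untreated
  R7 @ bar8.1: B3->F3 leap 6st
  R7 @ bar8.2: F3->B3 leap 6st
  R7 @ bar8.3: B3->F3 leap 6st
  R7 @ bar9.0: F3->B3 leap 6st
  R7 @ bar9.1: B3->F3 leap 6st
  R2 @ bar10.0: D3/F3 m3 -> E3/E4 P8 similar
  R7 @ bar10.0: F3->E4 leap 11st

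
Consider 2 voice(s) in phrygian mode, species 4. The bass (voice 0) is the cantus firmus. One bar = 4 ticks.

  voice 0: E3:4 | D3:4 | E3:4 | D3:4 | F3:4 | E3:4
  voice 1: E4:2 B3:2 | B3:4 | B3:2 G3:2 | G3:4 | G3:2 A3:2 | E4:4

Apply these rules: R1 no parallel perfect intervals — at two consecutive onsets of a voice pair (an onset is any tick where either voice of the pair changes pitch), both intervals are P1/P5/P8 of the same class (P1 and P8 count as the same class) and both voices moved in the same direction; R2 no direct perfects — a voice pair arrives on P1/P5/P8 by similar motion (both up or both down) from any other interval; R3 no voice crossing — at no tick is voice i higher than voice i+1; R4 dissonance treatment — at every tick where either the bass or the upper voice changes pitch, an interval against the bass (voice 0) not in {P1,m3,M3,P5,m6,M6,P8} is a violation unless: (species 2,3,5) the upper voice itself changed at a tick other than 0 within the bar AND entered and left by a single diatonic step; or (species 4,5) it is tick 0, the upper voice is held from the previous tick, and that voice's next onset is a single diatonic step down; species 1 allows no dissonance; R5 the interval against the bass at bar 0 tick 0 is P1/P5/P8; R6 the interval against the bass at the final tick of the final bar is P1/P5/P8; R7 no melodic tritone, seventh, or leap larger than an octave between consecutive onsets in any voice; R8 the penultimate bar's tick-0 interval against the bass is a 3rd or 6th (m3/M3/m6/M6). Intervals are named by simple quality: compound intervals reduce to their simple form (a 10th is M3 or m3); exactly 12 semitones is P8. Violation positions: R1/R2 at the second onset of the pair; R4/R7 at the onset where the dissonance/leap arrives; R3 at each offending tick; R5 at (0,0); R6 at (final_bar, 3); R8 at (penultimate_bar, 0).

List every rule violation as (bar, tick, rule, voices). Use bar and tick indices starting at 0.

(3, 0, R4, (0, 1))
(4, 0, R4, (0, 1))
(4, 0, R8, (0, 1))

bar 0: v0=E3 v1=E4 downbeat P8
bar 1: v0=D3 v1=B3 downbeat M6
bar 2: v0=E3 v1=B3 downbeat P5
bar 3: v0=D3 v1=G3 downbeat P4
bar 4: v0=F3 v1=G3 downbeat M2
bar 5: v0=E3 v1=E4 downbeat P8
  -> R4 @ bar 3 tick 0 v(0, 1): D3/G3 P4 untreated
  -> R4 @ bar 4 tick 0 v(0, 1): F3/G3 M2 untreated
  -> R8 @ bar 4 tick 0 v(0, 1): penult M2 not 3rd/6th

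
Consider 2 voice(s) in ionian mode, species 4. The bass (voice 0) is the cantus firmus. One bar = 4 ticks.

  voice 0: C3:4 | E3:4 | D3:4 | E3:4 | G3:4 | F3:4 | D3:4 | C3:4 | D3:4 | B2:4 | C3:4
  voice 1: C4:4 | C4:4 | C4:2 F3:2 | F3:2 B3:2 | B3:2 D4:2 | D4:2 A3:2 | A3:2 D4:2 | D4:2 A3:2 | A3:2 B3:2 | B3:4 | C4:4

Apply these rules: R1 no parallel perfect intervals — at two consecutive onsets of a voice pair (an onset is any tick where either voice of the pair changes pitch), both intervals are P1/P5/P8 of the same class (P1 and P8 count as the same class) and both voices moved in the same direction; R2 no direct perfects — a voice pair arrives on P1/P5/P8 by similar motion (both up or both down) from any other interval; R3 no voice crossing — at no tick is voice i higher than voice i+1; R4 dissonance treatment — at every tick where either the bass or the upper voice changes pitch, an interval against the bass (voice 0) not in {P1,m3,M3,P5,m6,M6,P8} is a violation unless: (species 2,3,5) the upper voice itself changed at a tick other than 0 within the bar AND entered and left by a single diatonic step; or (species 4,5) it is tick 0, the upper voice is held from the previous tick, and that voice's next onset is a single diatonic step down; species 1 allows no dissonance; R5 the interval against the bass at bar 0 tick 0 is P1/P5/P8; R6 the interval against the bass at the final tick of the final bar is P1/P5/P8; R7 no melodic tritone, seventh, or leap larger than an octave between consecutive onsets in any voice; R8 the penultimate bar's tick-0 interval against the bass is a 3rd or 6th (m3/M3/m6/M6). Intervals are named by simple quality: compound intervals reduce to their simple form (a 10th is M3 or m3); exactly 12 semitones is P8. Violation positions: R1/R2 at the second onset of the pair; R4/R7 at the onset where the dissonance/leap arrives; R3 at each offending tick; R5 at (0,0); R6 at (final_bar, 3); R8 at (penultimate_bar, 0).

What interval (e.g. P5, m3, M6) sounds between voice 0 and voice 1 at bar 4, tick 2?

P5

voice 0=G3 voice 1=D4 -> P5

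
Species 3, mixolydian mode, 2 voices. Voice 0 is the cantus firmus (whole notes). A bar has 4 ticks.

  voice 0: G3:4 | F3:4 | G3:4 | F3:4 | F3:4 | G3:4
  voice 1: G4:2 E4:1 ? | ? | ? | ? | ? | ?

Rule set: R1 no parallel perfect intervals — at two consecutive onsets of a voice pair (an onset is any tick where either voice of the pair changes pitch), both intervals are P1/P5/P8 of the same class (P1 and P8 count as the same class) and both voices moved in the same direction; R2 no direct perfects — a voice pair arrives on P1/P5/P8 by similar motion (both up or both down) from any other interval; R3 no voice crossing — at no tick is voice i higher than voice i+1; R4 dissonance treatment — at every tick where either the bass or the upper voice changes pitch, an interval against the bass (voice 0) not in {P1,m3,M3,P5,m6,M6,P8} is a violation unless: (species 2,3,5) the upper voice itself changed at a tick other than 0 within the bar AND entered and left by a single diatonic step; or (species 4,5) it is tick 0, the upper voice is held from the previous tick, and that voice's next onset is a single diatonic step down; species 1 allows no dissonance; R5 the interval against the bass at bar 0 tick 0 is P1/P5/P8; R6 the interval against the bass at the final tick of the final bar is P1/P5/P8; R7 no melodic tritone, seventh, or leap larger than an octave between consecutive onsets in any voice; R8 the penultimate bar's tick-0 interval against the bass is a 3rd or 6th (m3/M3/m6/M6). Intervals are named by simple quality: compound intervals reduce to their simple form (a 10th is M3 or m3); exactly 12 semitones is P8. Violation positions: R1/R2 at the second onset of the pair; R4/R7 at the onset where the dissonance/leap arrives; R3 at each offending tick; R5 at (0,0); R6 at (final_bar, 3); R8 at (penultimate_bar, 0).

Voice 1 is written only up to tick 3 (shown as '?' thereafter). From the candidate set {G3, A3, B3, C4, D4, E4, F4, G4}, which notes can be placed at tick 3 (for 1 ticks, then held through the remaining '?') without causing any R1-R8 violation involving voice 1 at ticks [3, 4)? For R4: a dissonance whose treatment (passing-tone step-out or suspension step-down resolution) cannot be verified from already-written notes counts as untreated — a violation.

G3: legal
A3: violates R4
B3: legal
C4: violates R4
D4: legal
E4: legal
F4: violates R4
G4: legal

{B3, D4, E4, G3, G4}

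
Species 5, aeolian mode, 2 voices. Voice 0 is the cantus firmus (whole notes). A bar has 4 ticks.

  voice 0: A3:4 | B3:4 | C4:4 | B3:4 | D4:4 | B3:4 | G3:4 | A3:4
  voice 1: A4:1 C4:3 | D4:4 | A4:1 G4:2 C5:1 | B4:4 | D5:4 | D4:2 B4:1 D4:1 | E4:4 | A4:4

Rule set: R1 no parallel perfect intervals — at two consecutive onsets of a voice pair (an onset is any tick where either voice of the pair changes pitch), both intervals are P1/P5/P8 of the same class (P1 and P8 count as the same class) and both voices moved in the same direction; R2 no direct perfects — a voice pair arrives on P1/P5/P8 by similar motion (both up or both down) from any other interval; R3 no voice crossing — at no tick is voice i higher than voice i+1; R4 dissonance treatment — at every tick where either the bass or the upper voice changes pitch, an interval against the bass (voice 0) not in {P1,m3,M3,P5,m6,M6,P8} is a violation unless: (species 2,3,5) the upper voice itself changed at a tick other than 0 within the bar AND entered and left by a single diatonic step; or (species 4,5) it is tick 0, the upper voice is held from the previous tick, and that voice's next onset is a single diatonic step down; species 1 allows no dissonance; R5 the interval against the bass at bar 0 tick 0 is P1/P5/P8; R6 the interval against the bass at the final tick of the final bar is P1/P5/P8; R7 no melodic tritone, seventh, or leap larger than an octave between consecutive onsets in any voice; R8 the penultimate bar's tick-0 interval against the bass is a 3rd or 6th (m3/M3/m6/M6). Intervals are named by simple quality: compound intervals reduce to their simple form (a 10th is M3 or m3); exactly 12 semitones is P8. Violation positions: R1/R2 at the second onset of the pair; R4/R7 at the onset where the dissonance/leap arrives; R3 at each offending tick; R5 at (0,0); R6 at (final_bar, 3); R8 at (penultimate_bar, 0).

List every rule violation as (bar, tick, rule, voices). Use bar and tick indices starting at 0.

(3, 0, R1, (0, 1))
(4, 0, R1, (0, 1))
(7, 0, R2, (0, 1))

bar 0: v0=A3 v1=A4 downbeat P8
bar 1: v0=B3 v1=D4 downbeat m3
bar 2: v0=C4 v1=A4 downbeat M6
bar 3: v0=B3 v1=B4 downbeat P8
bar 4: v0=D4 v1=D5 downbeat P8
bar 5: v0=B3 v1=D4 downbeat m3
bar 6: v0=G3 v1=E4 downbeat M6
bar 7: v0=A3 v1=A4 downbeat P8
  -> R1 @ bar 3 tick 0 v(0, 1): C4/C5 P8 -> B3/B4 P8 similar
  -> R1 @ bar 4 tick 0 v(0, 1): B3/B4 P8 -> D4/D5 P8 similar
  -> R2 @ bar 7 tick 0 v(0, 1): G3/E4 M6 -> A3/A4 P8 similar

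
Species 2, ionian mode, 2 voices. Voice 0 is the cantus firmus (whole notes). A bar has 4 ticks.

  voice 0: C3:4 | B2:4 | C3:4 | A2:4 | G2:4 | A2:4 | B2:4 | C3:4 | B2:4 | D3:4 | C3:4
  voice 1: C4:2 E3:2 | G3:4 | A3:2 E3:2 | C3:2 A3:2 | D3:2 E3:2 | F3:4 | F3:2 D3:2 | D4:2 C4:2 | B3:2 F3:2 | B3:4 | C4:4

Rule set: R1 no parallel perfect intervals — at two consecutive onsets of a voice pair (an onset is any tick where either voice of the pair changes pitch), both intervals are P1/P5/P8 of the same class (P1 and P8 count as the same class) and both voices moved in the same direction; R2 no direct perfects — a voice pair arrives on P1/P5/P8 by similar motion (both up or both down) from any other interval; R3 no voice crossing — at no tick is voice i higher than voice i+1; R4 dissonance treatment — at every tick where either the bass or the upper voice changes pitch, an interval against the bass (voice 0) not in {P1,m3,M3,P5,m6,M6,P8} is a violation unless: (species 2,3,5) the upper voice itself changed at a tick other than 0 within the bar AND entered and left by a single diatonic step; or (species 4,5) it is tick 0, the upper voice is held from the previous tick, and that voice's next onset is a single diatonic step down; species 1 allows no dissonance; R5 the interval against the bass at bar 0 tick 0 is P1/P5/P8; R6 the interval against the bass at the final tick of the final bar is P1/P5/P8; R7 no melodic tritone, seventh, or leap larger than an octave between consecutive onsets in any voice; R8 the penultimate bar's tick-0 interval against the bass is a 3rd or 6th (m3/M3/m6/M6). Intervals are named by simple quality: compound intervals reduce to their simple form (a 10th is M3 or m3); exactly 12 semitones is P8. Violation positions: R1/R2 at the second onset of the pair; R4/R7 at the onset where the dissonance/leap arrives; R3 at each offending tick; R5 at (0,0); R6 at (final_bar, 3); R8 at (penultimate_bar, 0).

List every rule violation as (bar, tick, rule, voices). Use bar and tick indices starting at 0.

bar 0: v0=C3 v1=C4 downbeat P8
bar 1: v0=B2 v1=G3 downbeat m6
bar 2: v0=C3 v1=A3 downbeat M6
bar 3: v0=A2 v1=C3 downbeat m3
bar 4: v0=G2 v1=D3 downbeat P5
bar 5: v0=A2 v1=F3 downbeat m6
bar 6: v0=B2 v1=F3 downbeat TT
bar 7: v0=C3 v1=D4 downbeat M2
bar 8: v0=B2 v1=B3 downbeat P8
bar 9: v0=D3 v1=B3 downbeat M6
bar 10: v0=C3 v1=C4 downbeat P8
  -> R2 @ bar 4 tick 0 v(0, 1): A2/A3 P8 -> G2/D3 P5 similar
  -> R4 @ bar 6 tick 0 v(0, 1): B2/F3 TT untreated
  -> R4 @ bar 7 tick 0 v(0, 1): C3/D4 M2 untreated
  -> R1 @ bar 8 tick 0 v(0, 1): C3/C4 P8 -> B2/B3 P8 similar
  -> R4 @ bar 8 tick 2 v(0, 1): B2/F3 TT untreated
  -> R7 @ bar 8 tick 2 v(1,): B3->F3 leap 6st
  -> R7 @ bar 9 tick 0 v(1,): F3->B3 leap 6st

(4, 0, R2, (0, 1))
(6, 0, R4, (0, 1))
(7, 0, R4, (0, 1))
(8, 0, R1, (0, 1))
(8, 2, R4, (0, 1))
(8, 2, R7, (1,))
(9, 0, R7, (1,))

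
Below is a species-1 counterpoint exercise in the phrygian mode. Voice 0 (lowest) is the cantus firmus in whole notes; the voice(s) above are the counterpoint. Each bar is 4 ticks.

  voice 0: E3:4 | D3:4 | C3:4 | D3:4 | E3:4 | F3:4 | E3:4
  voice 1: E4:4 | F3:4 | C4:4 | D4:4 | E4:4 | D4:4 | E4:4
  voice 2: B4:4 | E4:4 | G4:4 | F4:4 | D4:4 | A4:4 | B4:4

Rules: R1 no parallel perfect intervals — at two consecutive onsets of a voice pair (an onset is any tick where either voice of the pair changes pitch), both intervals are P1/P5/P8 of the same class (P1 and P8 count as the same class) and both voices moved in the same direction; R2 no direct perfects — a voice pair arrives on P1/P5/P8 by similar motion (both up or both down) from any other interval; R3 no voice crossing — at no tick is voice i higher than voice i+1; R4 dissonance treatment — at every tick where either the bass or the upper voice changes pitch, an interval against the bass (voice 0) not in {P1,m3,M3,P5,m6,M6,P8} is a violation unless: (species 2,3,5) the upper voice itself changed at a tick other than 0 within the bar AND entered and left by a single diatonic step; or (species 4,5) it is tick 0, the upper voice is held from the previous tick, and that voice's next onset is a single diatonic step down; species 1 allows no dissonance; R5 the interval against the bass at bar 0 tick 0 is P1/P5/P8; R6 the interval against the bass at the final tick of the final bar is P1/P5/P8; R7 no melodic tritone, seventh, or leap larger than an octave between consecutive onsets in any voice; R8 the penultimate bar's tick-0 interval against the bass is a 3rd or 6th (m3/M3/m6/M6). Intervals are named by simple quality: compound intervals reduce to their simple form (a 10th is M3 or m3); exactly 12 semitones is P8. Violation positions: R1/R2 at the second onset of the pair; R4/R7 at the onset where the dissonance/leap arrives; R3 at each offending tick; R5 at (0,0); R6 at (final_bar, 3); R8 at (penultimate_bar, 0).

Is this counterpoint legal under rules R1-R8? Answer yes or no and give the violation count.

bar 0: v0=E3 v1=E4 v2=B4 (P5)
bar 1: v0=D3 v1=F3 v2=E4 (M2)
bar 2: v0=C3 v1=C4 v2=G4 (P5)
bar 3: v0=D3 v1=D4 v2=F4 (m3)
bar 4: v0=E3 v1=E4 v2=D4 (m7)
bar 5: v0=F3 v1=D4 v2=A4 (M3)
bar 6: v0=E3 v1=E4 v2=B4 (P5)
  R4 @ bar1.0: D3/E4 M2 untreated
  R7 @ bar1.0: E4->F3 leap 11st
  R2 @ bar2.0: F3/E4 M7 -> C4/G4 P5 similar
  R1 @ bar3.0: C3/C4 P8 -> D3/D4 P8 similar
  R1 @ bar4.0: D3/D4 P8 -> E3/E4 P8 similar
  R3 @ bar4.0: E4 above D4
  R4 @ bar4.0: E3/D4 m7 untreated
  R3 @ bar4.1: E4 above D4
  R3 @ bar4.2: E4 above D4
  R3 @ bar4.3: E4 above D4
  R1 @ bar6.0: D4/A4 P5 -> E4/B4 P5 similar

No (11 violations)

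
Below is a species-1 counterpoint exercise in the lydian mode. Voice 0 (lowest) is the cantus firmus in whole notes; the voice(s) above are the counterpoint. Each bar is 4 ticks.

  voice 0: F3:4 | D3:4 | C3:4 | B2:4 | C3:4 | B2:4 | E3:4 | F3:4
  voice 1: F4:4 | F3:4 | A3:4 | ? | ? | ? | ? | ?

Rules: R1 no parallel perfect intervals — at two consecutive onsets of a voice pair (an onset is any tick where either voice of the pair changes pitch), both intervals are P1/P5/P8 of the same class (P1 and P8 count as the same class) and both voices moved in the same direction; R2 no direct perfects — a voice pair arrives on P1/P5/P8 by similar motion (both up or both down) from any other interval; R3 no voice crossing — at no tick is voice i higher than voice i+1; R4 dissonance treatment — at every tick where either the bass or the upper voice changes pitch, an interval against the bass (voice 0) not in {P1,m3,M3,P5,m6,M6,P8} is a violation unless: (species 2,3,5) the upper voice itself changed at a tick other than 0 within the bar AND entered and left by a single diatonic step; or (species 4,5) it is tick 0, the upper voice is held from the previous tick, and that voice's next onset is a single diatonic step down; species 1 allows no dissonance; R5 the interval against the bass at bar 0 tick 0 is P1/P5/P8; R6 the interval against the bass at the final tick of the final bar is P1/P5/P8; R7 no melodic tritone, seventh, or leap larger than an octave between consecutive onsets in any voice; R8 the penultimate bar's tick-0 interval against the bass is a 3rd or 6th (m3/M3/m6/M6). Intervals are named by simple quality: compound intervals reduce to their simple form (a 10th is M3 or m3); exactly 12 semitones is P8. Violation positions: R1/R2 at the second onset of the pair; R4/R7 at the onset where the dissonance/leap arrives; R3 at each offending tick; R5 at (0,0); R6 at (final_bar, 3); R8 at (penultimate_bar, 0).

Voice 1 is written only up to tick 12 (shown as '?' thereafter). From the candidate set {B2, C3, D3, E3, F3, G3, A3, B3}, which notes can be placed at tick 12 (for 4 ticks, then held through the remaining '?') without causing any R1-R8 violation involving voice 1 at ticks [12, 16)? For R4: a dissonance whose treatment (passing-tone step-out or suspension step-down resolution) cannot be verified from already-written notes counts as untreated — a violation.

{B3, D3, G3}

B2: violates R2,R7
C3: violates R4
D3: legal
E3: violates R4
F3: violates R4
G3: legal
A3: violates R4
B3: legal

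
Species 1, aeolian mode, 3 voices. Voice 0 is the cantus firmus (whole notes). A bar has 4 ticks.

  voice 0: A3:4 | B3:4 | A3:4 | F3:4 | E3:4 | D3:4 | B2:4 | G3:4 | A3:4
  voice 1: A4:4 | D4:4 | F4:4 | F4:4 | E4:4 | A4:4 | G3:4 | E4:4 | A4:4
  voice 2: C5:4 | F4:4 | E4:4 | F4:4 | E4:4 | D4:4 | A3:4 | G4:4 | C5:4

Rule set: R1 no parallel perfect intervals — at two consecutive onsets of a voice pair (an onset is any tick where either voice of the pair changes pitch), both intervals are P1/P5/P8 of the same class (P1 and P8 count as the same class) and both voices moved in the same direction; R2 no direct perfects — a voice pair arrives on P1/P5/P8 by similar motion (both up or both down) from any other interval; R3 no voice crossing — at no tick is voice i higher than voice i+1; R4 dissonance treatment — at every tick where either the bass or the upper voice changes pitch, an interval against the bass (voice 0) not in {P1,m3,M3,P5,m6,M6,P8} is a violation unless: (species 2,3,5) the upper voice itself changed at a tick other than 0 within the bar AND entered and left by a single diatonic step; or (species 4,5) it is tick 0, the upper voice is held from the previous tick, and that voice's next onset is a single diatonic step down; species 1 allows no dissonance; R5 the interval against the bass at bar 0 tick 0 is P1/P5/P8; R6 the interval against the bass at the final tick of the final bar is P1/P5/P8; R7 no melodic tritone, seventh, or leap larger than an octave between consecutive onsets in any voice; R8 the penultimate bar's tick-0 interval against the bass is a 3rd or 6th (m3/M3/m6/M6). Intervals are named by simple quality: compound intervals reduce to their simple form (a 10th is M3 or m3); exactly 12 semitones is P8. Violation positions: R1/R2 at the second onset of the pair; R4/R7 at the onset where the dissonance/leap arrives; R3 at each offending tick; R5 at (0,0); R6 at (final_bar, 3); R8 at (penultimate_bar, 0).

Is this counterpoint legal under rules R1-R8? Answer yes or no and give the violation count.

No (22 violations)

bar 0: v0=A3 v1=A4 v2=C5 (m3)
bar 1: v0=B3 v1=D4 v2=F4 (TT)
bar 2: v0=A3 v1=F4 v2=E4 (P5)
bar 3: v0=F3 v1=F4 v2=F4 (P8)
bar 4: v0=E3 v1=E4 v2=E4 (P8)
bar 5: v0=D3 v1=A4 v2=D4 (P8)
bar 6: v0=B2 v1=G3 v2=A3 (m7)
bar 7: v0=G3 v1=E4 v2=G4 (P8)
bar 8: v0=A3 v1=A4 v2=C5 (m3)
  R5 @ bar0.0: opens on m3
  R4 @ bar1.0: B3/F4 TT untreated
  R2 @ bar2.0: B3/F4 TT -> A3/E4 P5 similar
  R3 @ bar2.0: F4 above E4
  R3 @ bar2.1: F4 above E4
  R3 @ bar2.2: F4 above E4
  R3 @ bar2.3: F4 above E4
  R1 @ bar4.0: F3/F4 P8 -> E3/E4 P8 similar
  R1 @ bar4.0: F3/F4 P8 -> E3/E4 P8 similar
  R1 @ bar4.0: F4/F4 P1 -> E4/E4 P1 similar
  R1 @ bar5.0: E3/E4 P8 -> D3/D4 P8 similar
  R3 @ bar5.0: A4 above D4
  R3 @ bar5.1: A4 above D4
  R3 @ bar5.2: A4 above D4
  R3 @ bar5.3: A4 above D4
  R4 @ bar6.0: B2/A3 m7 untreated
  R7 @ bar6.0: A4->G3 leap 14st
  R2 @ bar7.0: B2/A3 m7 -> G3/G4 P8 similar
  R7 @ bar7.0: A3->G4 leap 10st
  R8 @ bar7.0: penult P8 not 3rd/6th
  R2 @ bar8.0: G3/E4 M6 -> A3/A4 P8 similar
  R6 @ bar8.3: closes on m3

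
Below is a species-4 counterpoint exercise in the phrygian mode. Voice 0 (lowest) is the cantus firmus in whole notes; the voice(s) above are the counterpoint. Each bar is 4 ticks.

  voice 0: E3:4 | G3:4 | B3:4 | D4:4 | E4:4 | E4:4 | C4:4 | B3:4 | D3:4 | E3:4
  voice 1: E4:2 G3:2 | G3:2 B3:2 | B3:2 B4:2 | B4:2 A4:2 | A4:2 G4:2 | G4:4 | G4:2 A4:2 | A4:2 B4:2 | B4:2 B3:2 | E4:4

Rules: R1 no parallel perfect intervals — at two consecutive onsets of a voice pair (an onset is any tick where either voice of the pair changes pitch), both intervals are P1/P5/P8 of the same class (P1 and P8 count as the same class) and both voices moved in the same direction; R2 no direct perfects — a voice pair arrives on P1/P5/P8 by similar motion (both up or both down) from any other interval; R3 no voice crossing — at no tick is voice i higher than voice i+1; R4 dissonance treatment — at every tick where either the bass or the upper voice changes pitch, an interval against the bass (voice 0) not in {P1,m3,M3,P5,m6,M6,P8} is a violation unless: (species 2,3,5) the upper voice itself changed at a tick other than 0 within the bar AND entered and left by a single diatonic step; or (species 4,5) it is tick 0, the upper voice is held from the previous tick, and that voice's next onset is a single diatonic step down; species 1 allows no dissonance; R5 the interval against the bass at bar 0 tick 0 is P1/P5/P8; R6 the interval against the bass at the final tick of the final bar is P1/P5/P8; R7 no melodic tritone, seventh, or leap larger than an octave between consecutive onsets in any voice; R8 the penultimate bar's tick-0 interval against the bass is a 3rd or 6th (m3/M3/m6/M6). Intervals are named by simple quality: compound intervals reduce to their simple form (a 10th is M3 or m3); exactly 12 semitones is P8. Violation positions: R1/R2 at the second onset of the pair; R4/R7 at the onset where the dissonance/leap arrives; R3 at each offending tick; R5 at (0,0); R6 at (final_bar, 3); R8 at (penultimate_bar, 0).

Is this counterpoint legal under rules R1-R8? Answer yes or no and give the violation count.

No (2 violations)

bar 0: v0=E3 v1=E4 (P8)
bar 1: v0=G3 v1=G3 (P1)
bar 2: v0=B3 v1=B3 (P1)
bar 3: v0=D4 v1=B4 (M6)
bar 4: v0=E4 v1=A4 (P4)
bar 5: v0=E4 v1=G4 (m3)
bar 6: v0=C4 v1=G4 (P5)
bar 7: v0=B3 v1=A4 (m7)
bar 8: v0=D3 v1=B4 (M6)
bar 9: v0=E3 v1=E4 (P8)
  R4 @ bar7.0: B3/A4 m7 untreated
  R2 @ bar9.0: D3/B3 M6 -> E3/E4 P8 similar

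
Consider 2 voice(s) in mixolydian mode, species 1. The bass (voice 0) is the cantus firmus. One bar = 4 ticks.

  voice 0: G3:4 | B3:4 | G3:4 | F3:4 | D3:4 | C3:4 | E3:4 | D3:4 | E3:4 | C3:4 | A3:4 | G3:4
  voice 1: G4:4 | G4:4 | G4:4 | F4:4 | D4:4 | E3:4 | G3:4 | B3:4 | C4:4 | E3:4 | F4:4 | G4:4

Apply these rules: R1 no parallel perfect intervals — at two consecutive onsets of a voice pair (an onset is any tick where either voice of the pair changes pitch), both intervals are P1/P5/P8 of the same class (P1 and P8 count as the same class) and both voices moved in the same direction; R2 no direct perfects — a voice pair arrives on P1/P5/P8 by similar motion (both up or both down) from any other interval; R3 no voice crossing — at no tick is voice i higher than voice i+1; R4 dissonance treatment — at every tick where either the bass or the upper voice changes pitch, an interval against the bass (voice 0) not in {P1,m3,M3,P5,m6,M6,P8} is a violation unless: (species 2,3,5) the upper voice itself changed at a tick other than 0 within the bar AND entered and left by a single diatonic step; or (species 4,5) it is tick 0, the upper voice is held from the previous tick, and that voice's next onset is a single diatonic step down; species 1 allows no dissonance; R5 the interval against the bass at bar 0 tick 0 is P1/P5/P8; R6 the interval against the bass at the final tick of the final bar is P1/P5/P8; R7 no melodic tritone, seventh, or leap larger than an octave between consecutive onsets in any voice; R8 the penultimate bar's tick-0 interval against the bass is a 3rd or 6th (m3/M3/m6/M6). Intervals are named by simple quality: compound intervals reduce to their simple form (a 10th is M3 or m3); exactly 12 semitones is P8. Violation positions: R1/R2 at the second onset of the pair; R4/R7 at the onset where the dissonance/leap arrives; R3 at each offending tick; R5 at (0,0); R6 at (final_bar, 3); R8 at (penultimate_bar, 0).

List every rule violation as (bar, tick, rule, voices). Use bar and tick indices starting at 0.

(3, 0, R1, (0, 1))
(4, 0, R1, (0, 1))
(5, 0, R7, (1,))
(10, 0, R7, (1,))

bar 0: v0=G3 v1=G4 downbeat P8
bar 1: v0=B3 v1=G4 downbeat m6
bar 2: v0=G3 v1=G4 downbeat P8
bar 3: v0=F3 v1=F4 downbeat P8
bar 4: v0=D3 v1=D4 downbeat P8
bar 5: v0=C3 v1=E3 downbeat M3
bar 6: v0=E3 v1=G3 downbeat m3
bar 7: v0=D3 v1=B3 downbeat M6
bar 8: v0=E3 v1=C4 downbeat m6
bar 9: v0=C3 v1=E3 downbeat M3
bar 10: v0=A3 v1=F4 downbeat m6
bar 11: v0=G3 v1=G4 downbeat P8
  -> R1 @ bar 3 tick 0 v(0, 1): G3/G4 P8 -> F3/F4 P8 similar
  -> R1 @ bar 4 tick 0 v(0, 1): F3/F4 P8 -> D3/D4 P8 similar
  -> R7 @ bar 5 tick 0 v(1,): D4->E3 leap 10st
  -> R7 @ bar 10 tick 0 v(1,): E3->F4 leap 13st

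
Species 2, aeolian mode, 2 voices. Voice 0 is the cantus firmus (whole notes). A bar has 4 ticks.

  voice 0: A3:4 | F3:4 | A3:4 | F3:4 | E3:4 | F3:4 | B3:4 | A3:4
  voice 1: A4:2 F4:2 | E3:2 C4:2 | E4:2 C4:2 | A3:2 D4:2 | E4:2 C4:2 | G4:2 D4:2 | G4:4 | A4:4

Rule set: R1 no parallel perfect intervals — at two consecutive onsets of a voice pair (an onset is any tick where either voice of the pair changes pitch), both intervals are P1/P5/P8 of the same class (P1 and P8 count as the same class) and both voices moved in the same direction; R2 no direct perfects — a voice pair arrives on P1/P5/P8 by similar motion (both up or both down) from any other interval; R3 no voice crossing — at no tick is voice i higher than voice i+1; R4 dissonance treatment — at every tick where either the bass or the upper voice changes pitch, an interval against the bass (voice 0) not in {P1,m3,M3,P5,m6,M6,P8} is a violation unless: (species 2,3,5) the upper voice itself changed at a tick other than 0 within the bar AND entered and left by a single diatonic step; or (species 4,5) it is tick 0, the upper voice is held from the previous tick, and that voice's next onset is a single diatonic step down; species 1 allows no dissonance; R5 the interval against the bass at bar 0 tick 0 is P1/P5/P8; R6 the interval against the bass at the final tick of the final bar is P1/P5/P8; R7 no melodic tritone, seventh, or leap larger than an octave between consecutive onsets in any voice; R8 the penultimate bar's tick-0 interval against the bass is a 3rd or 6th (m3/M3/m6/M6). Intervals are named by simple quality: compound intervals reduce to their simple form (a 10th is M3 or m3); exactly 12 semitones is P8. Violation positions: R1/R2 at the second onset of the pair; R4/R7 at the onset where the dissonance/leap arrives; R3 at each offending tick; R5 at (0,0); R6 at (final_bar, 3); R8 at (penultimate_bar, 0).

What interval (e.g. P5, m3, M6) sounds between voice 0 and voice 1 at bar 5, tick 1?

M2

voice 0=F3 voice 1=G4 -> M2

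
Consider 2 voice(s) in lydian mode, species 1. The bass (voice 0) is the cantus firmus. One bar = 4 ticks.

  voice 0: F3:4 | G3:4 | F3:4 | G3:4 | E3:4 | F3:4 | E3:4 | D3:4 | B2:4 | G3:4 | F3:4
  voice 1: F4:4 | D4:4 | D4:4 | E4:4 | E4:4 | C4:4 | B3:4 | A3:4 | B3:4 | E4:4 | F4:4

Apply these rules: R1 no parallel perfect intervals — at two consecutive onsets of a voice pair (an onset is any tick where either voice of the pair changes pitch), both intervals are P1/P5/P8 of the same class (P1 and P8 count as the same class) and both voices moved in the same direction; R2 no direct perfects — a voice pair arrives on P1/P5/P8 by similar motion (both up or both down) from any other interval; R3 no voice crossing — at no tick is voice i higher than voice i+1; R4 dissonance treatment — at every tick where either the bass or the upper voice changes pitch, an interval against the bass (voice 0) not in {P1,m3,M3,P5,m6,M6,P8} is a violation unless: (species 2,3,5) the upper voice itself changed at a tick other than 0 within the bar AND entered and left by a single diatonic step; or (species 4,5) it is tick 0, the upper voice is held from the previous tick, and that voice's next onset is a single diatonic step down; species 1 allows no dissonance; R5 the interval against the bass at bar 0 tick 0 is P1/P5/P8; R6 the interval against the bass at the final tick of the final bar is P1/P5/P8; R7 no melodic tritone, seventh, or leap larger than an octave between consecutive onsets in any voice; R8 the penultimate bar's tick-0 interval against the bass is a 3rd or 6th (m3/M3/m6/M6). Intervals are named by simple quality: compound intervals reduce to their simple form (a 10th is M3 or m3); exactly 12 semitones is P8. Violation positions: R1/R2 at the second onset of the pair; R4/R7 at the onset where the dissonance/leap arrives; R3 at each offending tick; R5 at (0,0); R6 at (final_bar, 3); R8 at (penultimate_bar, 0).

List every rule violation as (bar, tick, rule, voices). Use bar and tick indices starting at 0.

(6, 0, R1, (0, 1))
(7, 0, R1, (0, 1))

bar 0: v0=F3 v1=F4 downbeat P8
bar 1: v0=G3 v1=D4 downbeat P5
bar 2: v0=F3 v1=D4 downbeat M6
bar 3: v0=G3 v1=E4 downbeat M6
bar 4: v0=E3 v1=E4 downbeat P8
bar 5: v0=F3 v1=C4 downbeat P5
bar 6: v0=E3 v1=B3 downbeat P5
bar 7: v0=D3 v1=A3 downbeat P5
bar 8: v0=B2 v1=B3 downbeat P8
bar 9: v0=G3 v1=E4 downbeat M6
bar 10: v0=F3 v1=F4 downbeat P8
  -> R1 @ bar 6 tick 0 v(0, 1): F3/C4 P5 -> E3/B3 P5 similar
  -> R1 @ bar 7 tick 0 v(0, 1): E3/B3 P5 -> D3/A3 P5 similar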